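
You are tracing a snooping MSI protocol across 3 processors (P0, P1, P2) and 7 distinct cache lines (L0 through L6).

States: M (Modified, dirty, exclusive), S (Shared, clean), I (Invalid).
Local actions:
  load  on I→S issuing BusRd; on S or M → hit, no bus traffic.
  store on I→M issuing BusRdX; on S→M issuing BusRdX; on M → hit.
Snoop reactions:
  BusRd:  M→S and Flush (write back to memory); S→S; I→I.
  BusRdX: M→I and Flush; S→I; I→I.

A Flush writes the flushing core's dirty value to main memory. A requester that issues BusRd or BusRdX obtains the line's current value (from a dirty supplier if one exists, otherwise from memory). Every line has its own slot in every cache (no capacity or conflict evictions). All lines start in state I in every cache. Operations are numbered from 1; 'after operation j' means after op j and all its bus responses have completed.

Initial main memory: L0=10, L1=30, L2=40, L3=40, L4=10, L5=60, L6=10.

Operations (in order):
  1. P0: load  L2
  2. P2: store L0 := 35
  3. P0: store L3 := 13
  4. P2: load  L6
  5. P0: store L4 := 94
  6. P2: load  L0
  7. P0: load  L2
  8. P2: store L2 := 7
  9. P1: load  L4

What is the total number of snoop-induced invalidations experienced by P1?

[1] P0: load  L2 | P0:S(40), P1:I, P2:I | bus: BusRd
[2] P2: store L0 := 35 | P0:I, P1:I, P2:M(35) | bus: BusRdX
[3] P0: store L3 := 13 | P0:M(13), P1:I, P2:I | bus: BusRdX
[4] P2: load  L6 | P0:I, P1:I, P2:S(10) | bus: BusRd
[5] P0: store L4 := 94 | P0:M(94), P1:I, P2:I | bus: BusRdX
[6] P2: load  L0 | P0:I, P1:I, P2:M(35) | bus: none
[7] P0: load  L2 | P0:S(40), P1:I, P2:I | bus: none
[8] P2: store L2 := 7 | P0:I, P1:I, P2:M(7) | bus: BusRdX
[9] P1: load  L4 | P0:S(94), P1:S(94), P2:I | bus: BusRd,Flush

invalidations = 0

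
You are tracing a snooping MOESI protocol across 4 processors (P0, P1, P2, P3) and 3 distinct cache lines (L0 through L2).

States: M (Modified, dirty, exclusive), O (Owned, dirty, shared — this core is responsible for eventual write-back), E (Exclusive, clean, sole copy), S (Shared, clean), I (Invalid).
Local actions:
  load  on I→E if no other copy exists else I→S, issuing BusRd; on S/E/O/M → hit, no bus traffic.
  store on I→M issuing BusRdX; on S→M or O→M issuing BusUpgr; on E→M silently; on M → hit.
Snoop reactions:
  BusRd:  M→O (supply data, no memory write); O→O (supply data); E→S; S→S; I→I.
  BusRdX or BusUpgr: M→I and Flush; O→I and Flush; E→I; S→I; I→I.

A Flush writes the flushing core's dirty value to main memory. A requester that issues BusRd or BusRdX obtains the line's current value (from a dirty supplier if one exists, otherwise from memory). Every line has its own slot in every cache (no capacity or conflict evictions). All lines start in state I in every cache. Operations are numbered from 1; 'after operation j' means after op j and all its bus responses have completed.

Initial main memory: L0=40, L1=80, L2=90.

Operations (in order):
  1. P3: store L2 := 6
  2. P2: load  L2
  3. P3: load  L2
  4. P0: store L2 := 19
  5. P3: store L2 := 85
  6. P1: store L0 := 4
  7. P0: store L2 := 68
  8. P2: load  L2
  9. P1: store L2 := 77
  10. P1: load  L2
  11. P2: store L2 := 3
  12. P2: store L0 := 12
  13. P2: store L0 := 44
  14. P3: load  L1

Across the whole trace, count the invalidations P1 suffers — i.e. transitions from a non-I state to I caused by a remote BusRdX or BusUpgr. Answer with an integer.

invalidations = 2

step 1: P3: store L2 := 6  ⟶  IIIM  (L2)  txn=BusRdX  M[L2]=90
step 2: P2: load  L2  ⟶  IISO  (L2)  txn=BusRd  M[L2]=90
step 3: P3: load  L2  ⟶  IISO  (L2)  txn=∅  M[L2]=90
step 4: P0: store L2 := 19  ⟶  MIII  (L2)  txn=BusRdX+Flush  M[L2]=6
step 5: P3: store L2 := 85  ⟶  IIIM  (L2)  txn=BusRdX+Flush  M[L2]=19
step 6: P1: store L0 := 4  ⟶  IMII  (L0)  txn=BusRdX  M[L0]=40
step 7: P0: store L2 := 68  ⟶  MIII  (L2)  txn=BusRdX+Flush  M[L2]=85
step 8: P2: load  L2  ⟶  OISI  (L2)  txn=BusRd  M[L2]=85
step 9: P1: store L2 := 77  ⟶  IMII  (L2)  txn=BusRdX+Flush  M[L2]=68
step 10: P1: load  L2  ⟶  IMII  (L2)  txn=∅  M[L2]=68
step 11: P2: store L2 := 3  ⟶  IIMI  (L2)  txn=BusRdX+Flush  M[L2]=77
step 12: P2: store L0 := 12  ⟶  IIMI  (L0)  txn=BusRdX+Flush  M[L0]=4
step 13: P2: store L0 := 44  ⟶  IIMI  (L0)  txn=∅  M[L0]=4
step 14: P3: load  L1  ⟶  IIIE  (L1)  txn=BusRd  M[L1]=80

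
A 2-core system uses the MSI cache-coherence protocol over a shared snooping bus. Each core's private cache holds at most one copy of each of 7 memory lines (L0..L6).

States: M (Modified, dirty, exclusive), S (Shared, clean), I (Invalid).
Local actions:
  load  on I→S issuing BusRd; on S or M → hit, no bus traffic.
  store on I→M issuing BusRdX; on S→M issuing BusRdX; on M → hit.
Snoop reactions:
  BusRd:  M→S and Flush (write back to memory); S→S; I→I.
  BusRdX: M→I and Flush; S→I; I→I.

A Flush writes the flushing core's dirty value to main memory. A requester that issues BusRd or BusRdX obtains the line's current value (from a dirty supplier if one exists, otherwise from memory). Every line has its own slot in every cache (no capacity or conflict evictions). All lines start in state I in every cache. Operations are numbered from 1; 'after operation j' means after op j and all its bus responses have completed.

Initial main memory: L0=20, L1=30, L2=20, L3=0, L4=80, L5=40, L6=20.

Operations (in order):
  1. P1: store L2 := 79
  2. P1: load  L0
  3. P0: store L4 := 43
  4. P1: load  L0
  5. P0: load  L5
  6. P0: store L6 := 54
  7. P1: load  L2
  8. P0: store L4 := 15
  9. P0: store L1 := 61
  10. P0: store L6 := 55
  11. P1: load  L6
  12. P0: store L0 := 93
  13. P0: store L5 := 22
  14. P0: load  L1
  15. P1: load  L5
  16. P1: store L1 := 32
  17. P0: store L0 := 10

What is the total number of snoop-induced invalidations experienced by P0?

invalidations = 1

step 1: P1: store L2 := 79  ⟶  IM  (L2)  txn=BusRdX  M[L2]=20
step 2: P1: load  L0  ⟶  IS  (L0)  txn=BusRd  M[L0]=20
step 3: P0: store L4 := 43  ⟶  MI  (L4)  txn=BusRdX  M[L4]=80
step 4: P1: load  L0  ⟶  IS  (L0)  txn=∅  M[L0]=20
step 5: P0: load  L5  ⟶  SI  (L5)  txn=BusRd  M[L5]=40
step 6: P0: store L6 := 54  ⟶  MI  (L6)  txn=BusRdX  M[L6]=20
step 7: P1: load  L2  ⟶  IM  (L2)  txn=∅  M[L2]=20
step 8: P0: store L4 := 15  ⟶  MI  (L4)  txn=∅  M[L4]=80
step 9: P0: store L1 := 61  ⟶  MI  (L1)  txn=BusRdX  M[L1]=30
step 10: P0: store L6 := 55  ⟶  MI  (L6)  txn=∅  M[L6]=20
step 11: P1: load  L6  ⟶  SS  (L6)  txn=BusRd+Flush  M[L6]=55
step 12: P0: store L0 := 93  ⟶  MI  (L0)  txn=BusRdX  M[L0]=20
step 13: P0: store L5 := 22  ⟶  MI  (L5)  txn=BusRdX  M[L5]=40
step 14: P0: load  L1  ⟶  MI  (L1)  txn=∅  M[L1]=30
step 15: P1: load  L5  ⟶  SS  (L5)  txn=BusRd+Flush  M[L5]=22
step 16: P1: store L1 := 32  ⟶  IM  (L1)  txn=BusRdX+Flush  M[L1]=61
step 17: P0: store L0 := 10  ⟶  MI  (L0)  txn=∅  M[L0]=20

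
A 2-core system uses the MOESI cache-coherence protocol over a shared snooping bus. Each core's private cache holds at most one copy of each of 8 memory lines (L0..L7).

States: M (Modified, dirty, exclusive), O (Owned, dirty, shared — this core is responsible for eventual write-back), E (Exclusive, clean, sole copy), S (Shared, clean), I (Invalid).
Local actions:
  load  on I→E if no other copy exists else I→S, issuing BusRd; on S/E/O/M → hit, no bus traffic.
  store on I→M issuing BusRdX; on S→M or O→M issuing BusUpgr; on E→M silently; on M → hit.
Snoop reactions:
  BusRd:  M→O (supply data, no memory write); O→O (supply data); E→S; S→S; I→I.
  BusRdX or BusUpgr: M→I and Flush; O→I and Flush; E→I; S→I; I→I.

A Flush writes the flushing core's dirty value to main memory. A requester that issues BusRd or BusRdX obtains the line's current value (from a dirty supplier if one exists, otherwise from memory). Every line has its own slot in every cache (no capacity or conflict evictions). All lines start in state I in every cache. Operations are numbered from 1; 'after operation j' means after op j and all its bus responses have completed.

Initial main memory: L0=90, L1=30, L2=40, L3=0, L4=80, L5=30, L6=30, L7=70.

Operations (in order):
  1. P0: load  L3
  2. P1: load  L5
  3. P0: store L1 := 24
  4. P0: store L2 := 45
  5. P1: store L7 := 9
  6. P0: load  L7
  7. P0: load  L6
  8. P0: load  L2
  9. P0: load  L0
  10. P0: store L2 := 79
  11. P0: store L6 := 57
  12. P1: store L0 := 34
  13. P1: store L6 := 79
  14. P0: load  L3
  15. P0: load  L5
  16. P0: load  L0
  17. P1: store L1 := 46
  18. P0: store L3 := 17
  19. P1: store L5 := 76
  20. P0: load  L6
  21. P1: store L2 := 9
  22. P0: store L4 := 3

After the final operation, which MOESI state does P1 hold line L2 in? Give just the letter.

state = M

  op1 P0: load  L3 → E/I on L3; bus BusRd; mem=0
  op2 P1: load  L5 → I/E on L5; bus BusRd; mem=30
  op3 P0: store L1 := 24 → M/I on L1; bus BusRdX; mem=30
  op4 P0: store L2 := 45 → M/I on L2; bus BusRdX; mem=40
  op5 P1: store L7 := 9 → I/M on L7; bus BusRdX; mem=70
  op6 P0: load  L7 → S/O on L7; bus BusRd; mem=70
  op7 P0: load  L6 → E/I on L6; bus BusRd; mem=30
  op8 P0: load  L2 → M/I on L2; bus (none); mem=40
  op9 P0: load  L0 → E/I on L0; bus BusRd; mem=90
  op10 P0: store L2 := 79 → M/I on L2; bus (none); mem=40
  op11 P0: store L6 := 57 → M/I on L6; bus (none); mem=30
  op12 P1: store L0 := 34 → I/M on L0; bus BusRdX; mem=90
  op13 P1: store L6 := 79 → I/M on L6; bus BusRdX Flush; mem=57
  op14 P0: load  L3 → E/I on L3; bus (none); mem=0
  op15 P0: load  L5 → S/S on L5; bus BusRd; mem=30
  op16 P0: load  L0 → S/O on L0; bus BusRd; mem=90
  op17 P1: store L1 := 46 → I/M on L1; bus BusRdX Flush; mem=24
  op18 P0: store L3 := 17 → M/I on L3; bus (none); mem=0
  op19 P1: store L5 := 76 → I/M on L5; bus BusUpgr; mem=30
  op20 P0: load  L6 → S/O on L6; bus BusRd; mem=57
  op21 P1: store L2 := 9 → I/M on L2; bus BusRdX Flush; mem=79
  op22 P0: store L4 := 3 → M/I on L4; bus BusRdX; mem=80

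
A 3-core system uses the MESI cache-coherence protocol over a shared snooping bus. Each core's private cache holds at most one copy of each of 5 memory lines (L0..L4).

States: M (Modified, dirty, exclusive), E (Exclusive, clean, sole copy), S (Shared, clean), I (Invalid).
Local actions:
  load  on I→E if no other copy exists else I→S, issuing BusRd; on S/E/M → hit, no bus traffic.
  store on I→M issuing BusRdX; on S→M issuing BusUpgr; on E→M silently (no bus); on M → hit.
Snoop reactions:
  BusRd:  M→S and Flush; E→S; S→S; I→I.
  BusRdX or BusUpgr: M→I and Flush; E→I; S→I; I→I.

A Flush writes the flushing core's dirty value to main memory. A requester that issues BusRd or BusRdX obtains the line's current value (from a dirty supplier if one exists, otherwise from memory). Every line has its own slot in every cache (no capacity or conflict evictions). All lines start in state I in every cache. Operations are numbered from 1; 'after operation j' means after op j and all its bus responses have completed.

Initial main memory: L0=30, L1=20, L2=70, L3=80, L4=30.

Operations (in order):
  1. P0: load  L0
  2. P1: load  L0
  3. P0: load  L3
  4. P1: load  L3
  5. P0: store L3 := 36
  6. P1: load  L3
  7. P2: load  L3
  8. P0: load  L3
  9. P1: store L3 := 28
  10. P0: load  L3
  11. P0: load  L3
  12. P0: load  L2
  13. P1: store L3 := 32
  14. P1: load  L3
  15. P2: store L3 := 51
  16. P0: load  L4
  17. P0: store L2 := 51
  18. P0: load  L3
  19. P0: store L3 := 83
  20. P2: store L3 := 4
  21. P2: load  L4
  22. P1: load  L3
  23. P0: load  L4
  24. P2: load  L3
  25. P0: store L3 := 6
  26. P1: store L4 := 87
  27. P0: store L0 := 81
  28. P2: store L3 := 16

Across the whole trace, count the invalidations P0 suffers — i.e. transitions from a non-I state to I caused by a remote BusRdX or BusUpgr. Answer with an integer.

1. P0: load  L0  bus=[BusRd]  L0: P0=E P1=I P2=I  mem[L0]=30
2. P1: load  L0  bus=[BusRd]  L0: P0=S P1=S P2=I  mem[L0]=30
3. P0: load  L3  bus=[BusRd]  L3: P0=E P1=I P2=I  mem[L3]=80
4. P1: load  L3  bus=[BusRd]  L3: P0=S P1=S P2=I  mem[L3]=80
5. P0: store L3 := 36  bus=[BusUpgr]  L3: P0=M P1=I P2=I  mem[L3]=80
6. P1: load  L3  bus=[BusRd,Flush]  L3: P0=S P1=S P2=I  mem[L3]=36
7. P2: load  L3  bus=[BusRd]  L3: P0=S P1=S P2=S  mem[L3]=36
8. P0: load  L3  bus=[-]  L3: P0=S P1=S P2=S  mem[L3]=36
9. P1: store L3 := 28  bus=[BusUpgr]  L3: P0=I P1=M P2=I  mem[L3]=36
10. P0: load  L3  bus=[BusRd,Flush]  L3: P0=S P1=S P2=I  mem[L3]=28
11. P0: load  L3  bus=[-]  L3: P0=S P1=S P2=I  mem[L3]=28
12. P0: load  L2  bus=[BusRd]  L2: P0=E P1=I P2=I  mem[L2]=70
13. P1: store L3 := 32  bus=[BusUpgr]  L3: P0=I P1=M P2=I  mem[L3]=28
14. P1: load  L3  bus=[-]  L3: P0=I P1=M P2=I  mem[L3]=28
15. P2: store L3 := 51  bus=[BusRdX,Flush]  L3: P0=I P1=I P2=M  mem[L3]=32
16. P0: load  L4  bus=[BusRd]  L4: P0=E P1=I P2=I  mem[L4]=30
17. P0: store L2 := 51  bus=[-]  L2: P0=M P1=I P2=I  mem[L2]=70
18. P0: load  L3  bus=[BusRd,Flush]  L3: P0=S P1=I P2=S  mem[L3]=51
19. P0: store L3 := 83  bus=[BusUpgr]  L3: P0=M P1=I P2=I  mem[L3]=51
20. P2: store L3 := 4  bus=[BusRdX,Flush]  L3: P0=I P1=I P2=M  mem[L3]=83
21. P2: load  L4  bus=[BusRd]  L4: P0=S P1=I P2=S  mem[L4]=30
22. P1: load  L3  bus=[BusRd,Flush]  L3: P0=I P1=S P2=S  mem[L3]=4
23. P0: load  L4  bus=[-]  L4: P0=S P1=I P2=S  mem[L4]=30
24. P2: load  L3  bus=[-]  L3: P0=I P1=S P2=S  mem[L3]=4
25. P0: store L3 := 6  bus=[BusRdX]  L3: P0=M P1=I P2=I  mem[L3]=4
26. P1: store L4 := 87  bus=[BusRdX]  L4: P0=I P1=M P2=I  mem[L4]=30
27. P0: store L0 := 81  bus=[BusUpgr]  L0: P0=M P1=I P2=I  mem[L0]=30
28. P2: store L3 := 16  bus=[BusRdX,Flush]  L3: P0=I P1=I P2=M  mem[L3]=6

invalidations = 5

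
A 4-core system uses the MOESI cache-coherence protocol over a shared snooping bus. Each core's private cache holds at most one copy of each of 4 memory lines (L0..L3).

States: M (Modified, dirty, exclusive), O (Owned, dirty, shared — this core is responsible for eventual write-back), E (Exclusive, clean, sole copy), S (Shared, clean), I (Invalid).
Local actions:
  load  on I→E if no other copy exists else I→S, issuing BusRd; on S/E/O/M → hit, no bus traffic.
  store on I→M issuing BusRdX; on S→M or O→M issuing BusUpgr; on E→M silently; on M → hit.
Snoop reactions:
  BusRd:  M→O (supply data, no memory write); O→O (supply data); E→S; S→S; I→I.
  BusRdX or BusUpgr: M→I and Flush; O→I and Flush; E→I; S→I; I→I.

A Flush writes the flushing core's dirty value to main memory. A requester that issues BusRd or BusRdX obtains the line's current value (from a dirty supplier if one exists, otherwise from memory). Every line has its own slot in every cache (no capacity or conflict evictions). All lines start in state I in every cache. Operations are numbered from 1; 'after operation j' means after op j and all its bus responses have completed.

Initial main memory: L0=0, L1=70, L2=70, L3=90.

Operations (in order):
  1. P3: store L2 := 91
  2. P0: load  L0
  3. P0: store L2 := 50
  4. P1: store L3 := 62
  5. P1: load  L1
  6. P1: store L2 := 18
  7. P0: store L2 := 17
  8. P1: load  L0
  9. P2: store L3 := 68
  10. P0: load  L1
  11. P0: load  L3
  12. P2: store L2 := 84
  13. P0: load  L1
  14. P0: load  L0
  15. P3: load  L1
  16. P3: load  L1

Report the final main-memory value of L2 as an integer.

memory[L2] = 17

[1] P3: store L2 := 91 | P0:I, P1:I, P2:I, P3:M(91) | bus: BusRdX
[2] P0: load  L0 | P0:E(0), P1:I, P2:I, P3:I | bus: BusRd
[3] P0: store L2 := 50 | P0:M(50), P1:I, P2:I, P3:I | bus: BusRdX,Flush
[4] P1: store L3 := 62 | P0:I, P1:M(62), P2:I, P3:I | bus: BusRdX
[5] P1: load  L1 | P0:I, P1:E(70), P2:I, P3:I | bus: BusRd
[6] P1: store L2 := 18 | P0:I, P1:M(18), P2:I, P3:I | bus: BusRdX,Flush
[7] P0: store L2 := 17 | P0:M(17), P1:I, P2:I, P3:I | bus: BusRdX,Flush
[8] P1: load  L0 | P0:S(0), P1:S(0), P2:I, P3:I | bus: BusRd
[9] P2: store L3 := 68 | P0:I, P1:I, P2:M(68), P3:I | bus: BusRdX,Flush
[10] P0: load  L1 | P0:S(70), P1:S(70), P2:I, P3:I | bus: BusRd
[11] P0: load  L3 | P0:S(68), P1:I, P2:O(68), P3:I | bus: BusRd
[12] P2: store L2 := 84 | P0:I, P1:I, P2:M(84), P3:I | bus: BusRdX,Flush
[13] P0: load  L1 | P0:S(70), P1:S(70), P2:I, P3:I | bus: none
[14] P0: load  L0 | P0:S(0), P1:S(0), P2:I, P3:I | bus: none
[15] P3: load  L1 | P0:S(70), P1:S(70), P2:I, P3:S(70) | bus: BusRd
[16] P3: load  L1 | P0:S(70), P1:S(70), P2:I, P3:S(70) | bus: none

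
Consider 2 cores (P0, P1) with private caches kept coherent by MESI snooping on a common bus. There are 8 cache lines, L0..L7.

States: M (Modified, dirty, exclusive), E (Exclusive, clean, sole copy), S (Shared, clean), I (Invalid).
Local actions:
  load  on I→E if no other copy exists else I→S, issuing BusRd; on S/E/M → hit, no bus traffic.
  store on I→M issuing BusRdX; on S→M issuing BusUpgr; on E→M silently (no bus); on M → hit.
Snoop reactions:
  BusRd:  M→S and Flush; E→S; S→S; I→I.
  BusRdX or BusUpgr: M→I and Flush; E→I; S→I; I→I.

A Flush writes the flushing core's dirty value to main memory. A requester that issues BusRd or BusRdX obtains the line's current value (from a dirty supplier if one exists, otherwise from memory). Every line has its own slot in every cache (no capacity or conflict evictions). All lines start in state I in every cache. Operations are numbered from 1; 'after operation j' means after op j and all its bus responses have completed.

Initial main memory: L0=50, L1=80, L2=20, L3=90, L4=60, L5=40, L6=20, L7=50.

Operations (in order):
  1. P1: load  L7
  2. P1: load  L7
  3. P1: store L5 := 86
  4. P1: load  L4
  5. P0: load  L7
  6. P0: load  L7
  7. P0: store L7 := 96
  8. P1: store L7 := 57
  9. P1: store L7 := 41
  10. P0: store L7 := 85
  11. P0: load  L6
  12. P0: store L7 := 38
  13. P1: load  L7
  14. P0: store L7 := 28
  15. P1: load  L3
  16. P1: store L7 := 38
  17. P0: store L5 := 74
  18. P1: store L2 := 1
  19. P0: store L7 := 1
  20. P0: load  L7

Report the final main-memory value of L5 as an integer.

step 1: P1: load  L7  ⟶  IE  (L7)  txn=BusRd  M[L7]=50
step 2: P1: load  L7  ⟶  IE  (L7)  txn=∅  M[L7]=50
step 3: P1: store L5 := 86  ⟶  IM  (L5)  txn=BusRdX  M[L5]=40
step 4: P1: load  L4  ⟶  IE  (L4)  txn=BusRd  M[L4]=60
step 5: P0: load  L7  ⟶  SS  (L7)  txn=BusRd  M[L7]=50
step 6: P0: load  L7  ⟶  SS  (L7)  txn=∅  M[L7]=50
step 7: P0: store L7 := 96  ⟶  MI  (L7)  txn=BusUpgr  M[L7]=50
step 8: P1: store L7 := 57  ⟶  IM  (L7)  txn=BusRdX+Flush  M[L7]=96
step 9: P1: store L7 := 41  ⟶  IM  (L7)  txn=∅  M[L7]=96
step 10: P0: store L7 := 85  ⟶  MI  (L7)  txn=BusRdX+Flush  M[L7]=41
step 11: P0: load  L6  ⟶  EI  (L6)  txn=BusRd  M[L6]=20
step 12: P0: store L7 := 38  ⟶  MI  (L7)  txn=∅  M[L7]=41
step 13: P1: load  L7  ⟶  SS  (L7)  txn=BusRd+Flush  M[L7]=38
step 14: P0: store L7 := 28  ⟶  MI  (L7)  txn=BusUpgr  M[L7]=38
step 15: P1: load  L3  ⟶  IE  (L3)  txn=BusRd  M[L3]=90
step 16: P1: store L7 := 38  ⟶  IM  (L7)  txn=BusRdX+Flush  M[L7]=28
step 17: P0: store L5 := 74  ⟶  MI  (L5)  txn=BusRdX+Flush  M[L5]=86
step 18: P1: store L2 := 1  ⟶  IM  (L2)  txn=BusRdX  M[L2]=20
step 19: P0: store L7 := 1  ⟶  MI  (L7)  txn=BusRdX+Flush  M[L7]=38
step 20: P0: load  L7  ⟶  MI  (L7)  txn=∅  M[L7]=38

memory[L5] = 86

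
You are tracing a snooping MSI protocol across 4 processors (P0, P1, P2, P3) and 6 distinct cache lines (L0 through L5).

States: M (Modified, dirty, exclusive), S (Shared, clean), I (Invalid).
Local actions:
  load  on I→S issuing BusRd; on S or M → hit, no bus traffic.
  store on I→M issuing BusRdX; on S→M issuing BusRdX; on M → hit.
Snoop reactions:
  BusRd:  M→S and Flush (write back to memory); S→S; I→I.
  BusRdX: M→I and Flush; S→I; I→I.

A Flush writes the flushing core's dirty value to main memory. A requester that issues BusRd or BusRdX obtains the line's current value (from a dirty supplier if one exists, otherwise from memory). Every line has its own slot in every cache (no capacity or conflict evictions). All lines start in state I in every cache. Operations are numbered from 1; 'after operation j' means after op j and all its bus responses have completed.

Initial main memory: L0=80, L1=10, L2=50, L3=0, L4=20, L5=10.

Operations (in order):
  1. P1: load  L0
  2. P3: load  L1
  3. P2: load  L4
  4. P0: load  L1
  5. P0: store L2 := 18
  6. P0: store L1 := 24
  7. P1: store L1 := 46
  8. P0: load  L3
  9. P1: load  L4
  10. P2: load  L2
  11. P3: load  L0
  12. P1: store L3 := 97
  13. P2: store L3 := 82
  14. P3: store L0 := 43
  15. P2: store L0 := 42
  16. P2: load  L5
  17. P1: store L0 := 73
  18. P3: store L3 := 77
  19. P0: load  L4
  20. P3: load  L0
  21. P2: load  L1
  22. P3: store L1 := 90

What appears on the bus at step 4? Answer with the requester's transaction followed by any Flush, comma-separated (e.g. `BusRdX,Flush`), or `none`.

step 1: P1: load  L0  ⟶  ISII  (L0)  txn=BusRd  M[L0]=80
step 2: P3: load  L1  ⟶  IIIS  (L1)  txn=BusRd  M[L1]=10
step 3: P2: load  L4  ⟶  IISI  (L4)  txn=BusRd  M[L4]=20
step 4: P0: load  L1  ⟶  SIIS  (L1)  txn=BusRd  M[L1]=10
step 5: P0: store L2 := 18  ⟶  MIII  (L2)  txn=BusRdX  M[L2]=50
step 6: P0: store L1 := 24  ⟶  MIII  (L1)  txn=BusRdX  M[L1]=10
step 7: P1: store L1 := 46  ⟶  IMII  (L1)  txn=BusRdX+Flush  M[L1]=24
step 8: P0: load  L3  ⟶  SIII  (L3)  txn=BusRd  M[L3]=0
step 9: P1: load  L4  ⟶  ISSI  (L4)  txn=BusRd  M[L4]=20
step 10: P2: load  L2  ⟶  SISI  (L2)  txn=BusRd+Flush  M[L2]=18
step 11: P3: load  L0  ⟶  ISIS  (L0)  txn=BusRd  M[L0]=80
step 12: P1: store L3 := 97  ⟶  IMII  (L3)  txn=BusRdX  M[L3]=0
step 13: P2: store L3 := 82  ⟶  IIMI  (L3)  txn=BusRdX+Flush  M[L3]=97
step 14: P3: store L0 := 43  ⟶  IIIM  (L0)  txn=BusRdX  M[L0]=80
step 15: P2: store L0 := 42  ⟶  IIMI  (L0)  txn=BusRdX+Flush  M[L0]=43
step 16: P2: load  L5  ⟶  IISI  (L5)  txn=BusRd  M[L5]=10
step 17: P1: store L0 := 73  ⟶  IMII  (L0)  txn=BusRdX+Flush  M[L0]=42
step 18: P3: store L3 := 77  ⟶  IIIM  (L3)  txn=BusRdX+Flush  M[L3]=82
step 19: P0: load  L4  ⟶  SSSI  (L4)  txn=BusRd  M[L4]=20
step 20: P3: load  L0  ⟶  ISIS  (L0)  txn=BusRd+Flush  M[L0]=73
step 21: P2: load  L1  ⟶  ISSI  (L1)  txn=BusRd+Flush  M[L1]=46
step 22: P3: store L1 := 90  ⟶  IIIM  (L1)  txn=BusRdX  M[L1]=46

bus = BusRd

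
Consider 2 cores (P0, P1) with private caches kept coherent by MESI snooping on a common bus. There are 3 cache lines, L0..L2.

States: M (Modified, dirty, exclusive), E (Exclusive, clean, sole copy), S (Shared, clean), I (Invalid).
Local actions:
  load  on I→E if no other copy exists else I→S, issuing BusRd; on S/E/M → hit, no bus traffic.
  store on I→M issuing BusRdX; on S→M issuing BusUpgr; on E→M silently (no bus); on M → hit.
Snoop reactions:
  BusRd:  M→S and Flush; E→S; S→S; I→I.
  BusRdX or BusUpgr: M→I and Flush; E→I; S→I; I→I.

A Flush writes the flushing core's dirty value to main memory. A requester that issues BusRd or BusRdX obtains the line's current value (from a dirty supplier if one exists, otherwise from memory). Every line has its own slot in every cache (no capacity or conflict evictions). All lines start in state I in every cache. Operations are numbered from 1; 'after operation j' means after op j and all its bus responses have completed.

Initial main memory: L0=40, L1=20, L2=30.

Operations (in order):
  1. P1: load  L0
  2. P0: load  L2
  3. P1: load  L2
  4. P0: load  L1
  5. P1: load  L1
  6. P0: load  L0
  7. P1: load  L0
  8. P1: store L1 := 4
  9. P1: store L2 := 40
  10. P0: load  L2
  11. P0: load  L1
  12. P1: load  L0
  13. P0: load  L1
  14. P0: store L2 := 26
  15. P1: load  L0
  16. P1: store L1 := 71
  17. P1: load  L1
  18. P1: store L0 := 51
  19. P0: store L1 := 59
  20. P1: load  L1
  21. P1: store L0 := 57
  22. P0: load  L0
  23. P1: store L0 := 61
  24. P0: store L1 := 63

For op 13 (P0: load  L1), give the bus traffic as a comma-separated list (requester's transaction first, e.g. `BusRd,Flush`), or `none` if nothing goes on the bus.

bus = none

1. P1: load  L0  bus=[BusRd]  L0: P0=I P1=E  mem[L0]=40
2. P0: load  L2  bus=[BusRd]  L2: P0=E P1=I  mem[L2]=30
3. P1: load  L2  bus=[BusRd]  L2: P0=S P1=S  mem[L2]=30
4. P0: load  L1  bus=[BusRd]  L1: P0=E P1=I  mem[L1]=20
5. P1: load  L1  bus=[BusRd]  L1: P0=S P1=S  mem[L1]=20
6. P0: load  L0  bus=[BusRd]  L0: P0=S P1=S  mem[L0]=40
7. P1: load  L0  bus=[-]  L0: P0=S P1=S  mem[L0]=40
8. P1: store L1 := 4  bus=[BusUpgr]  L1: P0=I P1=M  mem[L1]=20
9. P1: store L2 := 40  bus=[BusUpgr]  L2: P0=I P1=M  mem[L2]=30
10. P0: load  L2  bus=[BusRd,Flush]  L2: P0=S P1=S  mem[L2]=40
11. P0: load  L1  bus=[BusRd,Flush]  L1: P0=S P1=S  mem[L1]=4
12. P1: load  L0  bus=[-]  L0: P0=S P1=S  mem[L0]=40
13. P0: load  L1  bus=[-]  L1: P0=S P1=S  mem[L1]=4
14. P0: store L2 := 26  bus=[BusUpgr]  L2: P0=M P1=I  mem[L2]=40
15. P1: load  L0  bus=[-]  L0: P0=S P1=S  mem[L0]=40
16. P1: store L1 := 71  bus=[BusUpgr]  L1: P0=I P1=M  mem[L1]=4
17. P1: load  L1  bus=[-]  L1: P0=I P1=M  mem[L1]=4
18. P1: store L0 := 51  bus=[BusUpgr]  L0: P0=I P1=M  mem[L0]=40
19. P0: store L1 := 59  bus=[BusRdX,Flush]  L1: P0=M P1=I  mem[L1]=71
20. P1: load  L1  bus=[BusRd,Flush]  L1: P0=S P1=S  mem[L1]=59
21. P1: store L0 := 57  bus=[-]  L0: P0=I P1=M  mem[L0]=40
22. P0: load  L0  bus=[BusRd,Flush]  L0: P0=S P1=S  mem[L0]=57
23. P1: store L0 := 61  bus=[BusUpgr]  L0: P0=I P1=M  mem[L0]=57
24. P0: store L1 := 63  bus=[BusUpgr]  L1: P0=M P1=I  mem[L1]=59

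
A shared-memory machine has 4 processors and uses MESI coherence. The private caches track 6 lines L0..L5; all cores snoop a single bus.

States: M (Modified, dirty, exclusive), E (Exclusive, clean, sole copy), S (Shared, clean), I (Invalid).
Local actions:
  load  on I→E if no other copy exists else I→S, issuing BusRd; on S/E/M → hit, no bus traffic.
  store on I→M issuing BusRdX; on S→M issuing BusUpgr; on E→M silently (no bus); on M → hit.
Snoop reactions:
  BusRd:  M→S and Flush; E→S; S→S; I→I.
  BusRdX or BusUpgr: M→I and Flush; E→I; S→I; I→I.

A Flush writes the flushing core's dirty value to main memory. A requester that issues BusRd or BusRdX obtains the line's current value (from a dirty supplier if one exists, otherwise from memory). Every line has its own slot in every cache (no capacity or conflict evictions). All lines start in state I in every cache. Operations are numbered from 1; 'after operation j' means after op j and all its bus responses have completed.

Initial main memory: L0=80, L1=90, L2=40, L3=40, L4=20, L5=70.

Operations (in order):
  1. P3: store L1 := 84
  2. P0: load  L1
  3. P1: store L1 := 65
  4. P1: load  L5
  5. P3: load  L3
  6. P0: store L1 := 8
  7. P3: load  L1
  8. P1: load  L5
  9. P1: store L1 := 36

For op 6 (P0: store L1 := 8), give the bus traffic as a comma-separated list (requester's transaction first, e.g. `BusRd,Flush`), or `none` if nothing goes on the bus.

bus = BusRdX,Flush

  op1 P3: store L1 := 84 → I/I/I/M on L1; bus BusRdX; mem=90
  op2 P0: load  L1 → S/I/I/S on L1; bus BusRd Flush; mem=84
  op3 P1: store L1 := 65 → I/M/I/I on L1; bus BusRdX; mem=84
  op4 P1: load  L5 → I/E/I/I on L5; bus BusRd; mem=70
  op5 P3: load  L3 → I/I/I/E on L3; bus BusRd; mem=40
  op6 P0: store L1 := 8 → M/I/I/I on L1; bus BusRdX Flush; mem=65
  op7 P3: load  L1 → S/I/I/S on L1; bus BusRd Flush; mem=8
  op8 P1: load  L5 → I/E/I/I on L5; bus (none); mem=70
  op9 P1: store L1 := 36 → I/M/I/I on L1; bus BusRdX; mem=8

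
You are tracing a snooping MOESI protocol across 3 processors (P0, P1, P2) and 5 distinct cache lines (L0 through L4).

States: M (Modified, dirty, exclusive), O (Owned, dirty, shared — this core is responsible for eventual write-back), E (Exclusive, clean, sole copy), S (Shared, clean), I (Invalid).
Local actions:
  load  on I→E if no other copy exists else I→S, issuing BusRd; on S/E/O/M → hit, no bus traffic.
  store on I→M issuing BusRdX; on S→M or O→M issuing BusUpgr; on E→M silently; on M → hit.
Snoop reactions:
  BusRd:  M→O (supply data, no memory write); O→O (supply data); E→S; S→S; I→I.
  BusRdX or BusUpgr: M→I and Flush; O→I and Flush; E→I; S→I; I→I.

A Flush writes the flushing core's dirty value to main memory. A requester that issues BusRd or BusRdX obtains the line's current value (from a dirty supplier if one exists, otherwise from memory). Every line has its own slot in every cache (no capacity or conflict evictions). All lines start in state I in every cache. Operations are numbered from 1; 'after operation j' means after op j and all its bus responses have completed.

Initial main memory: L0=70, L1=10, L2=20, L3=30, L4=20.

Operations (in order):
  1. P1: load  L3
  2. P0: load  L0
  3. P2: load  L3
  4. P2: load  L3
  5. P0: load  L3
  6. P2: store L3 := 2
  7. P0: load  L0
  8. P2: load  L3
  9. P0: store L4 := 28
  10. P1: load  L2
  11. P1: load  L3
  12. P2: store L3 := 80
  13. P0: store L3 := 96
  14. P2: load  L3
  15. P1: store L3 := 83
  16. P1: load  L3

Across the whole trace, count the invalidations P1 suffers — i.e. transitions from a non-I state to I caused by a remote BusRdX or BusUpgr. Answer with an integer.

[1] P1: load  L3 | P0:I, P1:E(30), P2:I | bus: BusRd
[2] P0: load  L0 | P0:E(70), P1:I, P2:I | bus: BusRd
[3] P2: load  L3 | P0:I, P1:S(30), P2:S(30) | bus: BusRd
[4] P2: load  L3 | P0:I, P1:S(30), P2:S(30) | bus: none
[5] P0: load  L3 | P0:S(30), P1:S(30), P2:S(30) | bus: BusRd
[6] P2: store L3 := 2 | P0:I, P1:I, P2:M(2) | bus: BusUpgr
[7] P0: load  L0 | P0:E(70), P1:I, P2:I | bus: none
[8] P2: load  L3 | P0:I, P1:I, P2:M(2) | bus: none
[9] P0: store L4 := 28 | P0:M(28), P1:I, P2:I | bus: BusRdX
[10] P1: load  L2 | P0:I, P1:E(20), P2:I | bus: BusRd
[11] P1: load  L3 | P0:I, P1:S(2), P2:O(2) | bus: BusRd
[12] P2: store L3 := 80 | P0:I, P1:I, P2:M(80) | bus: BusUpgr
[13] P0: store L3 := 96 | P0:M(96), P1:I, P2:I | bus: BusRdX,Flush
[14] P2: load  L3 | P0:O(96), P1:I, P2:S(96) | bus: BusRd
[15] P1: store L3 := 83 | P0:I, P1:M(83), P2:I | bus: BusRdX,Flush
[16] P1: load  L3 | P0:I, P1:M(83), P2:I | bus: none

invalidations = 2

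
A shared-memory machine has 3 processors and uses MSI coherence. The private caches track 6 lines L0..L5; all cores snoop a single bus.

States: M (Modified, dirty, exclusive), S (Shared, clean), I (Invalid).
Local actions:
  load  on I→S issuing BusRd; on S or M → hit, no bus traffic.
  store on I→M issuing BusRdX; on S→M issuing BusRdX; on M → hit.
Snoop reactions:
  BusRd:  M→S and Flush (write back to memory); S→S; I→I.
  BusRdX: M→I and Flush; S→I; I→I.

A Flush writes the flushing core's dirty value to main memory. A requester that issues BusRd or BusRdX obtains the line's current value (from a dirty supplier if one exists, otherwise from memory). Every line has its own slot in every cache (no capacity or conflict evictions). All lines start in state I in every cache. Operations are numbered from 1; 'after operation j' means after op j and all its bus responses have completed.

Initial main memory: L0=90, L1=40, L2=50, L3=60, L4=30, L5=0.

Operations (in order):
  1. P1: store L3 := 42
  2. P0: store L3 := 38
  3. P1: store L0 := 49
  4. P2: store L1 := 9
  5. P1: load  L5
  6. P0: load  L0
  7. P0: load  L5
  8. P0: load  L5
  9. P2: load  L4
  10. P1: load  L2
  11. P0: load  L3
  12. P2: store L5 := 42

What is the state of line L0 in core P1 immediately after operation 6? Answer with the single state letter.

state = S

  op1 P1: store L3 := 42 → I/M/I on L3; bus BusRdX; mem=60
  op2 P0: store L3 := 38 → M/I/I on L3; bus BusRdX Flush; mem=42
  op3 P1: store L0 := 49 → I/M/I on L0; bus BusRdX; mem=90
  op4 P2: store L1 := 9 → I/I/M on L1; bus BusRdX; mem=40
  op5 P1: load  L5 → I/S/I on L5; bus BusRd; mem=0
  op6 P0: load  L0 → S/S/I on L0; bus BusRd Flush; mem=49
  op7 P0: load  L5 → S/S/I on L5; bus BusRd; mem=0
  op8 P0: load  L5 → S/S/I on L5; bus (none); mem=0
  op9 P2: load  L4 → I/I/S on L4; bus BusRd; mem=30
  op10 P1: load  L2 → I/S/I on L2; bus BusRd; mem=50
  op11 P0: load  L3 → M/I/I on L3; bus (none); mem=42
  op12 P2: store L5 := 42 → I/I/M on L5; bus BusRdX; mem=0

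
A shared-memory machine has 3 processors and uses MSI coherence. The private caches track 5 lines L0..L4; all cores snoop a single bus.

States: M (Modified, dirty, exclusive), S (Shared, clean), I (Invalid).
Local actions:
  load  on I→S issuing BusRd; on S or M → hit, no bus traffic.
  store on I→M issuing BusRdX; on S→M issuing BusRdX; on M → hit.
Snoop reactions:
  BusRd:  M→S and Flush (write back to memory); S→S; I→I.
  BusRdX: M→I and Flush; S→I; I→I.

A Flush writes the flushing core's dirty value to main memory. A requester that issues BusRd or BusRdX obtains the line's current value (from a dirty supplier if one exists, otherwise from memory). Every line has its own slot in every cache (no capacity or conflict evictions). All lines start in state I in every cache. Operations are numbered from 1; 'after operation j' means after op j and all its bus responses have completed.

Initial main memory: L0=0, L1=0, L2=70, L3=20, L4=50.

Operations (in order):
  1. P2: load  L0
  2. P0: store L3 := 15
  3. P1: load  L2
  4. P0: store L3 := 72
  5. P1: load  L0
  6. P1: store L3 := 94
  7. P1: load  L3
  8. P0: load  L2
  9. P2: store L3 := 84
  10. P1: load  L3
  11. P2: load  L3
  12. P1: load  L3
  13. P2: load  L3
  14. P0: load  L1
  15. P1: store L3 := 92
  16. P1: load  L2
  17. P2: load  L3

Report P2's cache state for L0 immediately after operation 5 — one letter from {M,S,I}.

1. P2: load  L0  bus=[BusRd]  L0: P0=I P1=I P2=S  mem[L0]=0
2. P0: store L3 := 15  bus=[BusRdX]  L3: P0=M P1=I P2=I  mem[L3]=20
3. P1: load  L2  bus=[BusRd]  L2: P0=I P1=S P2=I  mem[L2]=70
4. P0: store L3 := 72  bus=[-]  L3: P0=M P1=I P2=I  mem[L3]=20
5. P1: load  L0  bus=[BusRd]  L0: P0=I P1=S P2=S  mem[L0]=0
6. P1: store L3 := 94  bus=[BusRdX,Flush]  L3: P0=I P1=M P2=I  mem[L3]=72
7. P1: load  L3  bus=[-]  L3: P0=I P1=M P2=I  mem[L3]=72
8. P0: load  L2  bus=[BusRd]  L2: P0=S P1=S P2=I  mem[L2]=70
9. P2: store L3 := 84  bus=[BusRdX,Flush]  L3: P0=I P1=I P2=M  mem[L3]=94
10. P1: load  L3  bus=[BusRd,Flush]  L3: P0=I P1=S P2=S  mem[L3]=84
11. P2: load  L3  bus=[-]  L3: P0=I P1=S P2=S  mem[L3]=84
12. P1: load  L3  bus=[-]  L3: P0=I P1=S P2=S  mem[L3]=84
13. P2: load  L3  bus=[-]  L3: P0=I P1=S P2=S  mem[L3]=84
14. P0: load  L1  bus=[BusRd]  L1: P0=S P1=I P2=I  mem[L1]=0
15. P1: store L3 := 92  bus=[BusRdX]  L3: P0=I P1=M P2=I  mem[L3]=84
16. P1: load  L2  bus=[-]  L2: P0=S P1=S P2=I  mem[L2]=70
17. P2: load  L3  bus=[BusRd,Flush]  L3: P0=I P1=S P2=S  mem[L3]=92

state = S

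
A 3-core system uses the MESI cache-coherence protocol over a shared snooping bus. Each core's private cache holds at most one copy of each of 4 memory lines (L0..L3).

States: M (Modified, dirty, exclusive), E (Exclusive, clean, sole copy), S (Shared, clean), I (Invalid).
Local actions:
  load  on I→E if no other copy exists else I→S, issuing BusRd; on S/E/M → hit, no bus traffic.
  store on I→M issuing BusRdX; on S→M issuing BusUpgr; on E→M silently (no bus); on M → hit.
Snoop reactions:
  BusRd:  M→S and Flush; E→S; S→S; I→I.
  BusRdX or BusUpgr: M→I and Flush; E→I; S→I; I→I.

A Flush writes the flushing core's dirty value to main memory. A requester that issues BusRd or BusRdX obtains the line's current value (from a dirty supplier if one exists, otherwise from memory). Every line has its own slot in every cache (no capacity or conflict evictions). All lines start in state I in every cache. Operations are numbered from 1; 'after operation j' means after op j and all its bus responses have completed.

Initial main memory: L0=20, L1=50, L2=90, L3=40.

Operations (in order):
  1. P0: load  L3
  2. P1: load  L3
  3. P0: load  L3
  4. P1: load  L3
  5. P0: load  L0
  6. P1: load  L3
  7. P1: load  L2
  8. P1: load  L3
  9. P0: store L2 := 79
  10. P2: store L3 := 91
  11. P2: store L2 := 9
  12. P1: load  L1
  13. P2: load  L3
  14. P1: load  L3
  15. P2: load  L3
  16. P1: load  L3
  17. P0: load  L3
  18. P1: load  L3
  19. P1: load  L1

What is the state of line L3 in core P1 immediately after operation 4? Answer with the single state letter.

state = S

step 1: P0: load  L3  ⟶  EII  (L3)  txn=BusRd  M[L3]=40
step 2: P1: load  L3  ⟶  SSI  (L3)  txn=BusRd  M[L3]=40
step 3: P0: load  L3  ⟶  SSI  (L3)  txn=∅  M[L3]=40
step 4: P1: load  L3  ⟶  SSI  (L3)  txn=∅  M[L3]=40
step 5: P0: load  L0  ⟶  EII  (L0)  txn=BusRd  M[L0]=20
step 6: P1: load  L3  ⟶  SSI  (L3)  txn=∅  M[L3]=40
step 7: P1: load  L2  ⟶  IEI  (L2)  txn=BusRd  M[L2]=90
step 8: P1: load  L3  ⟶  SSI  (L3)  txn=∅  M[L3]=40
step 9: P0: store L2 := 79  ⟶  MII  (L2)  txn=BusRdX  M[L2]=90
step 10: P2: store L3 := 91  ⟶  IIM  (L3)  txn=BusRdX  M[L3]=40
step 11: P2: store L2 := 9  ⟶  IIM  (L2)  txn=BusRdX+Flush  M[L2]=79
step 12: P1: load  L1  ⟶  IEI  (L1)  txn=BusRd  M[L1]=50
step 13: P2: load  L3  ⟶  IIM  (L3)  txn=∅  M[L3]=40
step 14: P1: load  L3  ⟶  ISS  (L3)  txn=BusRd+Flush  M[L3]=91
step 15: P2: load  L3  ⟶  ISS  (L3)  txn=∅  M[L3]=91
step 16: P1: load  L3  ⟶  ISS  (L3)  txn=∅  M[L3]=91
step 17: P0: load  L3  ⟶  SSS  (L3)  txn=BusRd  M[L3]=91
step 18: P1: load  L3  ⟶  SSS  (L3)  txn=∅  M[L3]=91
step 19: P1: load  L1  ⟶  IEI  (L1)  txn=∅  M[L1]=50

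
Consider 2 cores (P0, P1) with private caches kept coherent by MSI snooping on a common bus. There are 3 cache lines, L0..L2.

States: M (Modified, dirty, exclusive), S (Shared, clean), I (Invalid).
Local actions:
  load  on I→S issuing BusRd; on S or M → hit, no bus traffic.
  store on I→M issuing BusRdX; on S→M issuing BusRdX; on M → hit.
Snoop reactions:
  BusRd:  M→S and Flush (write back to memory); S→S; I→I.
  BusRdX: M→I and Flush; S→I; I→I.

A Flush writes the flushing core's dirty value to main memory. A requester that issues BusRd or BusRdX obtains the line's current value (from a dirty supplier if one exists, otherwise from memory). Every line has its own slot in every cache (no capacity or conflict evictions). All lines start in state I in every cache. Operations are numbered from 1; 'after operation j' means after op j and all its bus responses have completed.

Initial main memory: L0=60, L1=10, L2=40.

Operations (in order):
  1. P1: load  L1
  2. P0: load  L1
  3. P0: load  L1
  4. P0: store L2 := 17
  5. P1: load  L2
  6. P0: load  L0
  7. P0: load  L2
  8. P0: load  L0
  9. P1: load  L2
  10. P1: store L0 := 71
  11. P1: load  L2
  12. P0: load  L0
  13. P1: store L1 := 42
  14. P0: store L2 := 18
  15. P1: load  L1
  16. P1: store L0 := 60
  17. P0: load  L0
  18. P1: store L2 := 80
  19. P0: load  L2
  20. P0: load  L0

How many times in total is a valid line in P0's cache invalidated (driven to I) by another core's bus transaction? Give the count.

invalidations = 4

[1] P1: load  L1 | P0:I, P1:S(10) | bus: BusRd
[2] P0: load  L1 | P0:S(10), P1:S(10) | bus: BusRd
[3] P0: load  L1 | P0:S(10), P1:S(10) | bus: none
[4] P0: store L2 := 17 | P0:M(17), P1:I | bus: BusRdX
[5] P1: load  L2 | P0:S(17), P1:S(17) | bus: BusRd,Flush
[6] P0: load  L0 | P0:S(60), P1:I | bus: BusRd
[7] P0: load  L2 | P0:S(17), P1:S(17) | bus: none
[8] P0: load  L0 | P0:S(60), P1:I | bus: none
[9] P1: load  L2 | P0:S(17), P1:S(17) | bus: none
[10] P1: store L0 := 71 | P0:I, P1:M(71) | bus: BusRdX
[11] P1: load  L2 | P0:S(17), P1:S(17) | bus: none
[12] P0: load  L0 | P0:S(71), P1:S(71) | bus: BusRd,Flush
[13] P1: store L1 := 42 | P0:I, P1:M(42) | bus: BusRdX
[14] P0: store L2 := 18 | P0:M(18), P1:I | bus: BusRdX
[15] P1: load  L1 | P0:I, P1:M(42) | bus: none
[16] P1: store L0 := 60 | P0:I, P1:M(60) | bus: BusRdX
[17] P0: load  L0 | P0:S(60), P1:S(60) | bus: BusRd,Flush
[18] P1: store L2 := 80 | P0:I, P1:M(80) | bus: BusRdX,Flush
[19] P0: load  L2 | P0:S(80), P1:S(80) | bus: BusRd,Flush
[20] P0: load  L0 | P0:S(60), P1:S(60) | bus: none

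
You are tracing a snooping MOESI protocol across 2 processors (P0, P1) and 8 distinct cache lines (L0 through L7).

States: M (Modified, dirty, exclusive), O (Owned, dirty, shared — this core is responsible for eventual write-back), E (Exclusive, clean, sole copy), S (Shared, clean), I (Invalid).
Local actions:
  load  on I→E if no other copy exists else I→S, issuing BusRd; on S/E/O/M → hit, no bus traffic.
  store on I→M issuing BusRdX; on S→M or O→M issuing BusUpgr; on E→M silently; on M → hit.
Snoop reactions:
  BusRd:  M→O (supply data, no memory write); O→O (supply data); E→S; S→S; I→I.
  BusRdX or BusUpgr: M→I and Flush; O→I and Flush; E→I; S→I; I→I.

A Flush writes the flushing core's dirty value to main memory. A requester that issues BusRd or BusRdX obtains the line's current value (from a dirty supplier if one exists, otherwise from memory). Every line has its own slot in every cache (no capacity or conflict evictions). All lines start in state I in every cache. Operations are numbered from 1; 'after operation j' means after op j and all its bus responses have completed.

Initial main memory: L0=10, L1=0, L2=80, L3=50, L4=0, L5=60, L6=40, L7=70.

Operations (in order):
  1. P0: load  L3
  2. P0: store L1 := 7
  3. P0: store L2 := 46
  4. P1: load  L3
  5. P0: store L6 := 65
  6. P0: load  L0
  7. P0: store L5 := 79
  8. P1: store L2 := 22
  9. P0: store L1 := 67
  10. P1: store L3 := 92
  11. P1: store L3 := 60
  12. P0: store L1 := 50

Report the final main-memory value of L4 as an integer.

[1] P0: load  L3 | P0:E(50), P1:I | bus: BusRd
[2] P0: store L1 := 7 | P0:M(7), P1:I | bus: BusRdX
[3] P0: store L2 := 46 | P0:M(46), P1:I | bus: BusRdX
[4] P1: load  L3 | P0:S(50), P1:S(50) | bus: BusRd
[5] P0: store L6 := 65 | P0:M(65), P1:I | bus: BusRdX
[6] P0: load  L0 | P0:E(10), P1:I | bus: BusRd
[7] P0: store L5 := 79 | P0:M(79), P1:I | bus: BusRdX
[8] P1: store L2 := 22 | P0:I, P1:M(22) | bus: BusRdX,Flush
[9] P0: store L1 := 67 | P0:M(67), P1:I | bus: none
[10] P1: store L3 := 92 | P0:I, P1:M(92) | bus: BusUpgr
[11] P1: store L3 := 60 | P0:I, P1:M(60) | bus: none
[12] P0: store L1 := 50 | P0:M(50), P1:I | bus: none

memory[L4] = 0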